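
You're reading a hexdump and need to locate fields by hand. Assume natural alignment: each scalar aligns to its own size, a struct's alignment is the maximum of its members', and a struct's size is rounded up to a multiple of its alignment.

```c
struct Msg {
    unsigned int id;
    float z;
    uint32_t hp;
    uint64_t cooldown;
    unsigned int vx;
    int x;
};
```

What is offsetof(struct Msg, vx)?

id at 0 (size 4, align 4) → ends 4
z at 4 (size 4, align 4) → ends 8
hp at 8 (size 4, align 4) → ends 12
pad 4 to align 8 for cooldown
cooldown at 16 (size 8, align 8) → ends 24
vx at 24 (size 4, align 4) → ends 28

24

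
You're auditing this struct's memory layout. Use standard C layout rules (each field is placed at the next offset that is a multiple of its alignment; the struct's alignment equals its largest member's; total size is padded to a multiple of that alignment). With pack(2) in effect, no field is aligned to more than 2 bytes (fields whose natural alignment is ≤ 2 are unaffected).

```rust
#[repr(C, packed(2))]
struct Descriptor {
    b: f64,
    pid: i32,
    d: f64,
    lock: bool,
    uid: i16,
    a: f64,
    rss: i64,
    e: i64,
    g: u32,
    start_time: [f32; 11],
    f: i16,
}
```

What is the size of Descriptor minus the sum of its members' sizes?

@0: b [8B, align 2] → 8
@8: pid [4B, align 2] → 12
@12: d [8B, align 2] → 20
@20: lock [1B, align 1] → 21
+1 pad (align 2)
@22: uid [2B, align 2] → 24
@24: a [8B, align 2] → 32
@32: rss [8B, align 2] → 40
@40: e [8B, align 2] → 48
@48: g [4B, align 2] → 52
@52: start_time [44B, align 2] → 96
@96: f [2B, align 2] → 98
size 98, align 2
data bytes 97, size 98 → padding 1

1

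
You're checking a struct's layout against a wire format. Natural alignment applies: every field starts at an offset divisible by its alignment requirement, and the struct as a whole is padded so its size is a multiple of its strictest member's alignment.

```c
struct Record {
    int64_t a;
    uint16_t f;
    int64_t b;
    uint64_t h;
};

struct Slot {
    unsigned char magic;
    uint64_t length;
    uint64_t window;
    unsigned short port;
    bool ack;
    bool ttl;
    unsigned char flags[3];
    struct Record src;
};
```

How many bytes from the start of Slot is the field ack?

26

Record: a at 0 (size 8, align 8) → ends 8; f at 8 (size 2, align 2) → ends 10; pad 6 to align 8 for b; b at 16 (size 8, align 8) → ends 24; h at 24 (size 8, align 8) → ends 32; total 32 bytes, alignment 8
magic at 0 (size 1, align 1) → ends 1
pad 7 to align 8 for length
length at 8 (size 8, align 8) → ends 16
window at 16 (size 8, align 8) → ends 24
port at 24 (size 2, align 2) → ends 26
ack at 26 (size 1, align 1) → ends 27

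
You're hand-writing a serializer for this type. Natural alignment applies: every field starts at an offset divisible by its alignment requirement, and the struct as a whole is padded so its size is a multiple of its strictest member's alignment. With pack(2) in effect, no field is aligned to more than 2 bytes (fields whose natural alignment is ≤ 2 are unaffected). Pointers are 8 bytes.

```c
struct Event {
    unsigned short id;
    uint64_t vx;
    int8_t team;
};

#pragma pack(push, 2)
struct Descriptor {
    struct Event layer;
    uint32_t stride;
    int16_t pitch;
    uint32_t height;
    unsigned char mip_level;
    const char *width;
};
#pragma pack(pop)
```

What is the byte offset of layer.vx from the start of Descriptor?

Event: id at 0 (size 2, align 2) → ends 2; pad 6 to align 8 for vx; vx at 8 (size 8, align 8) → ends 16; team at 16 (size 1, align 1) → ends 17; tail pad 7 to reach multiple of 8; total 24 bytes, alignment 8
layer at 0 (size 24, align 2) → ends 24
within Event: vx at 8
0 + 8 = 8

8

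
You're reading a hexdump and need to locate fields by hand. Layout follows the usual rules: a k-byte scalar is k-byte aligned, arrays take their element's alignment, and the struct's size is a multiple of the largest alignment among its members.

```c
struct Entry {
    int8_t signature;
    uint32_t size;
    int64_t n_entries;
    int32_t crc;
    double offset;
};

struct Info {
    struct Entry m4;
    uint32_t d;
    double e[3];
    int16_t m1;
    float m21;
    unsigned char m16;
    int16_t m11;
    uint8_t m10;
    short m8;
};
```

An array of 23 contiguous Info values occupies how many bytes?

Entry: 0..1  signature  (1B, 1-aligned); 1..4  -- padding (3B); 4..8  size  (4B, 4-aligned); 8..16  n_entries  (8B, 8-aligned); 16..20  crc  (4B, 4-aligned); 20..24  -- padding (4B); 24..32  offset  (8B, 8-aligned); sizeof = 32, alignof = 8
0..32  m4  (32B, 8-aligned)
32..36  d  (4B, 4-aligned)
36..40  -- padding (4B)
40..64  e  (24B, 8-aligned)
64..66  m1  (2B, 2-aligned)
66..68  -- padding (2B)
68..72  m21  (4B, 4-aligned)
72..73  m16  (1B, 1-aligned)
73..74  -- padding (1B)
74..76  m11  (2B, 2-aligned)
76..77  m10  (1B, 1-aligned)
77..78  -- padding (1B)
78..80  m8  (2B, 2-aligned)
sizeof = 80, alignof = 8
array of 23: 23 × 80 = 1840

1840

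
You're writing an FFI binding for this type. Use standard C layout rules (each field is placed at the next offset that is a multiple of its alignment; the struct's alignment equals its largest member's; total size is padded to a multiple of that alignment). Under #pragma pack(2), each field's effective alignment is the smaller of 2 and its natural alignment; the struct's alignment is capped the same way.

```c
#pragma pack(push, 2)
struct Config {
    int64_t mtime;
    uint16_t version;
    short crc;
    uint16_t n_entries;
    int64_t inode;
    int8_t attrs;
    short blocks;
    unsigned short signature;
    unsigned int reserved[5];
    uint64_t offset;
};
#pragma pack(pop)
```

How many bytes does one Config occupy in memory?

56 bytes

0..8  mtime  (8B, 2-aligned)
8..10  version  (2B, 2-aligned)
10..12  crc  (2B, 2-aligned)
12..14  n_entries  (2B, 2-aligned)
14..22  inode  (8B, 2-aligned)
22..23  attrs  (1B, 1-aligned)
23..24  -- padding (1B)
24..26  blocks  (2B, 2-aligned)
26..28  signature  (2B, 2-aligned)
28..48  reserved  (20B, 2-aligned)
48..56  offset  (8B, 2-aligned)
sizeof = 56, alignof = 2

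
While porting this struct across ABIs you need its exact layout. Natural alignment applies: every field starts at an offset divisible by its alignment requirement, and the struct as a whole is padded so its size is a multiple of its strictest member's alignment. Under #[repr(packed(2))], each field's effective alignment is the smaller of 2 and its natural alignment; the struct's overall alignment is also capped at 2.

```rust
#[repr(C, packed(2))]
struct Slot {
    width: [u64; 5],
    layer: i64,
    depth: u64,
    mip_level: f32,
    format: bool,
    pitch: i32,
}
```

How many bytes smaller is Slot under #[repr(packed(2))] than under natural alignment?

natural layout:
  0..40  width  (40B, 8-aligned)
  40..48  layer  (8B, 8-aligned)
  48..56  depth  (8B, 8-aligned)
  56..60  mip_level  (4B, 4-aligned)
  60..61  format  (1B, 1-aligned)
  61..64  -- padding (3B)
  64..68  pitch  (4B, 4-aligned)
  68..72  -- tail padding (4B)
  sizeof = 72, alignof = 8
packed(2) layout:
  0..40  width  (40B, 2-aligned)
  40..48  layer  (8B, 2-aligned)
  48..56  depth  (8B, 2-aligned)
  56..60  mip_level  (4B, 2-aligned)
  60..61  format  (1B, 1-aligned)
  61..62  -- padding (1B)
  62..66  pitch  (4B, 2-aligned)
  sizeof = 66, alignof = 2
72 − 66 = 6

6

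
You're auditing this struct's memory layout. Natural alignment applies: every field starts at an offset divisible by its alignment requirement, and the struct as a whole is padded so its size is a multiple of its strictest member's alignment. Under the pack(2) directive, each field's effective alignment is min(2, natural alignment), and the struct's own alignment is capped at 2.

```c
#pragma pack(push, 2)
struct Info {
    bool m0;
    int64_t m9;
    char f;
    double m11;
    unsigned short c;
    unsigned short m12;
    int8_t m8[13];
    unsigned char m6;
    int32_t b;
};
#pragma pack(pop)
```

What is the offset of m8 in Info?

24

@0: m0 [1B, align 1] → 1
+1 pad (align 2)
@2: m9 [8B, align 2] → 10
@10: f [1B, align 1] → 11
+1 pad (align 2)
@12: m11 [8B, align 2] → 20
@20: c [2B, align 2] → 22
@22: m12 [2B, align 2] → 24
@24: m8 [13B, align 1] → 37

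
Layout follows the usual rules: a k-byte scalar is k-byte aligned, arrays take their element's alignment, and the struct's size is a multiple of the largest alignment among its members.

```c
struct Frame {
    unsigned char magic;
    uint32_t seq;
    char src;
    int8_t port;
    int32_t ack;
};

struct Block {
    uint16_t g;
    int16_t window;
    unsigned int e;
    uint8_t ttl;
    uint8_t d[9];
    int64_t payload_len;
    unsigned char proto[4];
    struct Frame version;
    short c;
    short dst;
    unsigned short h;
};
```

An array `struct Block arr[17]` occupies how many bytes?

1088

Frame: @0: magic [1B, align 1] → 1; +3 pad (align 4); @4: seq [4B, align 4] → 8; @8: src [1B, align 1] → 9; @9: port [1B, align 1] → 10; +2 pad (align 4); @12: ack [4B, align 4] → 16; size 16, align 4
@0: g [2B, align 2] → 2
@2: window [2B, align 2] → 4
@4: e [4B, align 4] → 8
@8: ttl [1B, align 1] → 9
@9: d [9B, align 1] → 18
+6 pad (align 8)
@24: payload_len [8B, align 8] → 32
@32: proto [4B, align 1] → 36
@36: version [16B, align 4] → 52
@52: c [2B, align 2] → 54
@54: dst [2B, align 2] → 56
@56: h [2B, align 2] → 58
+6 tail pad (align 8)
size 64, align 8
array of 17: 17 × 64 = 1088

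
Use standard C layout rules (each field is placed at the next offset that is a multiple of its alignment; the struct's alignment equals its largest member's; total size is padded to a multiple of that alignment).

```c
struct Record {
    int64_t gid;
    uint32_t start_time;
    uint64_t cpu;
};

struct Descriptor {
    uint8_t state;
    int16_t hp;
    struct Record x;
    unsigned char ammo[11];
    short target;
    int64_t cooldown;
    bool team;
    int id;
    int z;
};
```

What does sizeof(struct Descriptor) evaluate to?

Record: 0..8  gid  (8B, 8-aligned); 8..12  start_time  (4B, 4-aligned); 12..16  -- padding (4B); 16..24  cpu  (8B, 8-aligned); sizeof = 24, alignof = 8
0..1  state  (1B, 1-aligned)
1..2  -- padding (1B)
2..4  hp  (2B, 2-aligned)
4..8  -- padding (4B)
8..32  x  (24B, 8-aligned)
32..43  ammo  (11B, 1-aligned)
43..44  -- padding (1B)
44..46  target  (2B, 2-aligned)
46..48  -- padding (2B)
48..56  cooldown  (8B, 8-aligned)
56..57  team  (1B, 1-aligned)
57..60  -- padding (3B)
60..64  id  (4B, 4-aligned)
64..68  z  (4B, 4-aligned)
68..72  -- tail padding (4B)
sizeof = 72, alignof = 8

72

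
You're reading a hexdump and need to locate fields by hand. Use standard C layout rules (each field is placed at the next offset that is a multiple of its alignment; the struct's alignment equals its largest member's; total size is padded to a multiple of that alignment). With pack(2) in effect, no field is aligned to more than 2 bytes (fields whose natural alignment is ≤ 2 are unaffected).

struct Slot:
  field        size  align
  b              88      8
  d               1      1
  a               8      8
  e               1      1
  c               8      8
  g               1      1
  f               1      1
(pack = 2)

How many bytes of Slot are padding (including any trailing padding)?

2

b at 0 (size 88, align 2) → ends 88
d at 88 (size 1, align 1) → ends 89
pad 1 to align 2 for a
a at 90 (size 8, align 2) → ends 98
e at 98 (size 1, align 1) → ends 99
pad 1 to align 2 for c
c at 100 (size 8, align 2) → ends 108
g at 108 (size 1, align 1) → ends 109
f at 109 (size 1, align 1) → ends 110
total 110 bytes, alignment 2
data bytes 108, size 110 → padding 2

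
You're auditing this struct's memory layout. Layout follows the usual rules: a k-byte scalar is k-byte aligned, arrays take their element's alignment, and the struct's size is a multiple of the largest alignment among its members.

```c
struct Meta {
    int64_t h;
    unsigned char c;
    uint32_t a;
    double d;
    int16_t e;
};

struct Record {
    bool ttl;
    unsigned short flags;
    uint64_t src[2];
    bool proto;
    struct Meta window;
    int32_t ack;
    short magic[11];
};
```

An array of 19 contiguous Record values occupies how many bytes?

1824

Meta: 0..8  h  (8B, 8-aligned); 8..9  c  (1B, 1-aligned); 9..12  -- padding (3B); 12..16  a  (4B, 4-aligned); 16..24  d  (8B, 8-aligned); 24..26  e  (2B, 2-aligned); 26..32  -- tail padding (6B); sizeof = 32, alignof = 8
0..1  ttl  (1B, 1-aligned)
1..2  -- padding (1B)
2..4  flags  (2B, 2-aligned)
4..8  -- padding (4B)
8..24  src  (16B, 8-aligned)
24..25  proto  (1B, 1-aligned)
25..32  -- padding (7B)
32..64  window  (32B, 8-aligned)
64..68  ack  (4B, 4-aligned)
68..90  magic  (22B, 2-aligned)
90..96  -- tail padding (6B)
sizeof = 96, alignof = 8
array of 19: 19 × 96 = 1824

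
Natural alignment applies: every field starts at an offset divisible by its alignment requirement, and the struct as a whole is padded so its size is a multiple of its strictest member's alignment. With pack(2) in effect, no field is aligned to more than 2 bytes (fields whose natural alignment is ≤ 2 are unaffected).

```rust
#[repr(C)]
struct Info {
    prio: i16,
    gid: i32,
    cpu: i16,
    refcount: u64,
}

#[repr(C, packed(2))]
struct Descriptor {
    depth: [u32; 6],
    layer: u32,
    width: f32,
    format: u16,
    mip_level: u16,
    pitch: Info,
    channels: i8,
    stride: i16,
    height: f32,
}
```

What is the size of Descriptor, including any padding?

Info: 0..2  prio  (2B, 2-aligned); 2..4  -- padding (2B); 4..8  gid  (4B, 4-aligned); 8..10  cpu  (2B, 2-aligned); 10..16  -- padding (6B); 16..24  refcount  (8B, 8-aligned); sizeof = 24, alignof = 8
0..24  depth  (24B, 2-aligned)
24..28  layer  (4B, 2-aligned)
28..32  width  (4B, 2-aligned)
32..34  format  (2B, 2-aligned)
34..36  mip_level  (2B, 2-aligned)
36..60  pitch  (24B, 2-aligned)
60..61  channels  (1B, 1-aligned)
61..62  -- padding (1B)
62..64  stride  (2B, 2-aligned)
64..68  height  (4B, 2-aligned)
sizeof = 68, alignof = 2

68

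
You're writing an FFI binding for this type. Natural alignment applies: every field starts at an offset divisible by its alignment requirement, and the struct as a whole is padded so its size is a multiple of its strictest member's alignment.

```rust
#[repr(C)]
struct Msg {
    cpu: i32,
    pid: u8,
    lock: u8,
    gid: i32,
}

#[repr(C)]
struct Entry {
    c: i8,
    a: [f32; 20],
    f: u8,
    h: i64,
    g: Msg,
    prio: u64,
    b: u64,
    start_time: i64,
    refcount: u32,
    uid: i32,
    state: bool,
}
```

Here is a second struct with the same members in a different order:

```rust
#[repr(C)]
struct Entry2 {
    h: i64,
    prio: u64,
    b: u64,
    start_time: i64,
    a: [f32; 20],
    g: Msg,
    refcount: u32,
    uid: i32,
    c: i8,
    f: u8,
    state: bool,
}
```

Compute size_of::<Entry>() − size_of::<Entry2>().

16

Msg: cpu at 0 (size 4, align 4) → ends 4; pid at 4 (size 1, align 1) → ends 5; lock at 5 (size 1, align 1) → ends 6; pad 2 to align 4 for gid; gid at 8 (size 4, align 4) → ends 12; total 12 bytes, alignment 4
c at 0 (size 1, align 1) → ends 1
pad 3 to align 4 for a
a at 4 (size 80, align 4) → ends 84
f at 84 (size 1, align 1) → ends 85
pad 3 to align 8 for h
h at 88 (size 8, align 8) → ends 96
g at 96 (size 12, align 4) → ends 108
pad 4 to align 8 for prio
prio at 112 (size 8, align 8) → ends 120
b at 120 (size 8, align 8) → ends 128
start_time at 128 (size 8, align 8) → ends 136
refcount at 136 (size 4, align 4) → ends 140
uid at 140 (size 4, align 4) → ends 144
state at 144 (size 1, align 1) → ends 145
tail pad 7 to reach multiple of 8
total 152 bytes, alignment 8
— Entry2 —
h at 0 (size 8, align 8) → ends 8
prio at 8 (size 8, align 8) → ends 16
b at 16 (size 8, align 8) → ends 24
start_time at 24 (size 8, align 8) → ends 32
a at 32 (size 80, align 4) → ends 112
g at 112 (size 12, align 4) → ends 124
refcount at 124 (size 4, align 4) → ends 128
uid at 128 (size 4, align 4) → ends 132
c at 132 (size 1, align 1) → ends 133
f at 133 (size 1, align 1) → ends 134
state at 134 (size 1, align 1) → ends 135
tail pad 1 to reach multiple of 8
total 136 bytes, alignment 8
152 − 136 = 16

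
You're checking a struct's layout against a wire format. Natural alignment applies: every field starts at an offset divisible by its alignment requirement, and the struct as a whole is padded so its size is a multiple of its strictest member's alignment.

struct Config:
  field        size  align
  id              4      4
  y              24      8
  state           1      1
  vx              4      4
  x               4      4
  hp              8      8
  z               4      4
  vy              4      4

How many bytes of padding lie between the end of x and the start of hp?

id at 0 (size 4, align 4) → ends 4
pad 4 to align 8 for y
y at 8 (size 24, align 8) → ends 32
state at 32 (size 1, align 1) → ends 33
pad 3 to align 4 for vx
vx at 36 (size 4, align 4) → ends 40
x at 40 (size 4, align 4) → ends 44
pad 4 to align 8 for hp
hp at 48 (size 8, align 8) → ends 56

4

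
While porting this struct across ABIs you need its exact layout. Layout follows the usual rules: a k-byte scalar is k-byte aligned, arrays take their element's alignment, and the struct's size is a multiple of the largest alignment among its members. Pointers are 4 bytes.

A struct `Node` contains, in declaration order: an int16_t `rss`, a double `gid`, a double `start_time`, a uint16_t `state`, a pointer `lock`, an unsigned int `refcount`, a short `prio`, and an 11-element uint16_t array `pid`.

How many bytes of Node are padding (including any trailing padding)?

0..2  rss  (2B, 2-aligned)
2..8  -- padding (6B)
8..16  gid  (8B, 8-aligned)
16..24  start_time  (8B, 8-aligned)
24..26  state  (2B, 2-aligned)
26..28  -- padding (2B)
28..32  lock  (4B, 4-aligned)
32..36  refcount  (4B, 4-aligned)
36..38  prio  (2B, 2-aligned)
38..60  pid  (22B, 2-aligned)
60..64  -- tail padding (4B)
sizeof = 64, alignof = 8
data bytes 52, size 64 → padding 12

12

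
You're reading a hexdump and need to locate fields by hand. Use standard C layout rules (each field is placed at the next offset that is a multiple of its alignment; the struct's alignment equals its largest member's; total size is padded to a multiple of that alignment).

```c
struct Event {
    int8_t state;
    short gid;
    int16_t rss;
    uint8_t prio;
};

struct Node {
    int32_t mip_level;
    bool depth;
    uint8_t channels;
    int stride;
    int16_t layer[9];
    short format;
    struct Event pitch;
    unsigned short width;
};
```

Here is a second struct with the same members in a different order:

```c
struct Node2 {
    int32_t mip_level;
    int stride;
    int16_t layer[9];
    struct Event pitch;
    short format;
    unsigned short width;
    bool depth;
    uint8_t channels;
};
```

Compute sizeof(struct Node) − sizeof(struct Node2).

4

Event: state at 0 (size 1, align 1) → ends 1; pad 1 to align 2 for gid; gid at 2 (size 2, align 2) → ends 4; rss at 4 (size 2, align 2) → ends 6; prio at 6 (size 1, align 1) → ends 7; tail pad 1 to reach multiple of 2; total 8 bytes, alignment 2
mip_level at 0 (size 4, align 4) → ends 4
depth at 4 (size 1, align 1) → ends 5
channels at 5 (size 1, align 1) → ends 6
pad 2 to align 4 for stride
stride at 8 (size 4, align 4) → ends 12
layer at 12 (size 18, align 2) → ends 30
format at 30 (size 2, align 2) → ends 32
pitch at 32 (size 8, align 2) → ends 40
width at 40 (size 2, align 2) → ends 42
tail pad 2 to reach multiple of 4
total 44 bytes, alignment 4
— Node2 —
mip_level at 0 (size 4, align 4) → ends 4
stride at 4 (size 4, align 4) → ends 8
layer at 8 (size 18, align 2) → ends 26
pitch at 26 (size 8, align 2) → ends 34
format at 34 (size 2, align 2) → ends 36
width at 36 (size 2, align 2) → ends 38
depth at 38 (size 1, align 1) → ends 39
channels at 39 (size 1, align 1) → ends 40
total 40 bytes, alignment 4
44 − 40 = 4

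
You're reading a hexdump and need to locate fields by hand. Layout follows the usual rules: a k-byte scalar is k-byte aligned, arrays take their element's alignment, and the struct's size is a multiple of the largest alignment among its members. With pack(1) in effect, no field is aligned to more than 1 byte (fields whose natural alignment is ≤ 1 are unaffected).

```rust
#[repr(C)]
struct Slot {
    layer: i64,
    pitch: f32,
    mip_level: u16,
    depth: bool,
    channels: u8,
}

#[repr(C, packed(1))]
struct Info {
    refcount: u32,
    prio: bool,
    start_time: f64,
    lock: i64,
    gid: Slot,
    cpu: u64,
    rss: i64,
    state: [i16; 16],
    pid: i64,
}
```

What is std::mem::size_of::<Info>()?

93

Slot: 0..8  layer  (8B, 8-aligned); 8..12  pitch  (4B, 4-aligned); 12..14  mip_level  (2B, 2-aligned); 14..15  depth  (1B, 1-aligned); 15..16  channels  (1B, 1-aligned); sizeof = 16, alignof = 8
0..4  refcount  (4B, 1-aligned)
4..5  prio  (1B, 1-aligned)
5..13  start_time  (8B, 1-aligned)
13..21  lock  (8B, 1-aligned)
21..37  gid  (16B, 1-aligned)
37..45  cpu  (8B, 1-aligned)
45..53  rss  (8B, 1-aligned)
53..85  state  (32B, 1-aligned)
85..93  pid  (8B, 1-aligned)
sizeof = 93, alignof = 1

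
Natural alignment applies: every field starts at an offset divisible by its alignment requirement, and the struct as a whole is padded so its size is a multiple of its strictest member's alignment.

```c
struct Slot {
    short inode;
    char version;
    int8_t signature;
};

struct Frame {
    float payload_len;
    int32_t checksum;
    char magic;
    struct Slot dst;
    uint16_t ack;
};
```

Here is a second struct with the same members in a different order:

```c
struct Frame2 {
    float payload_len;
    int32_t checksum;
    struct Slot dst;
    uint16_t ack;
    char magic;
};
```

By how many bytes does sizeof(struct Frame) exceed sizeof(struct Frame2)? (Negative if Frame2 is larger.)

0

Slot: inode at 0 (size 2, align 2) → ends 2; version at 2 (size 1, align 1) → ends 3; signature at 3 (size 1, align 1) → ends 4; total 4 bytes, alignment 2
payload_len at 0 (size 4, align 4) → ends 4
checksum at 4 (size 4, align 4) → ends 8
magic at 8 (size 1, align 1) → ends 9
pad 1 to align 2 for dst
dst at 10 (size 4, align 2) → ends 14
ack at 14 (size 2, align 2) → ends 16
total 16 bytes, alignment 4
— Frame2 —
payload_len at 0 (size 4, align 4) → ends 4
checksum at 4 (size 4, align 4) → ends 8
dst at 8 (size 4, align 2) → ends 12
ack at 12 (size 2, align 2) → ends 14
magic at 14 (size 1, align 1) → ends 15
tail pad 1 to reach multiple of 4
total 16 bytes, alignment 4
16 − 16 = 0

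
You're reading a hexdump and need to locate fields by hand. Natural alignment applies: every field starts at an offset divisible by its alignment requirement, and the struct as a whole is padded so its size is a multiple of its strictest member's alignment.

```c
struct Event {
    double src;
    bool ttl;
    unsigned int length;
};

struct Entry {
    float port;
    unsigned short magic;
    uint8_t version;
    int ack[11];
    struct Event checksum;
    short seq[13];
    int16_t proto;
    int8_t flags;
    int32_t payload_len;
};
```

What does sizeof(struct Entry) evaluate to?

112 bytes

Event: src at 0 (size 8, align 8) → ends 8; ttl at 8 (size 1, align 1) → ends 9; pad 3 to align 4 for length; length at 12 (size 4, align 4) → ends 16; total 16 bytes, alignment 8
port at 0 (size 4, align 4) → ends 4
magic at 4 (size 2, align 2) → ends 6
version at 6 (size 1, align 1) → ends 7
pad 1 to align 4 for ack
ack at 8 (size 44, align 4) → ends 52
pad 4 to align 8 for checksum
checksum at 56 (size 16, align 8) → ends 72
seq at 72 (size 26, align 2) → ends 98
proto at 98 (size 2, align 2) → ends 100
flags at 100 (size 1, align 1) → ends 101
pad 3 to align 4 for payload_len
payload_len at 104 (size 4, align 4) → ends 108
tail pad 4 to reach multiple of 8
total 112 bytes, alignment 8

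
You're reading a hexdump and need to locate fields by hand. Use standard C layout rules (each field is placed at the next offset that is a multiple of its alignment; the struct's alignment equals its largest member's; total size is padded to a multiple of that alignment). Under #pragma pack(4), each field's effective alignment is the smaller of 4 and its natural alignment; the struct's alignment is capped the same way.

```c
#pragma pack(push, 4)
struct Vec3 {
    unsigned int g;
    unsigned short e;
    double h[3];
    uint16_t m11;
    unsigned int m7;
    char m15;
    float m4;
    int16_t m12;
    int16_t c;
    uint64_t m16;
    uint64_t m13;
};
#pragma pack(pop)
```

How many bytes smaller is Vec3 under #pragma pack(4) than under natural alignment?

4

natural layout:
  g at 0 (size 4, align 4) → ends 4
  e at 4 (size 2, align 2) → ends 6
  pad 2 to align 8 for h
  h at 8 (size 24, align 8) → ends 32
  m11 at 32 (size 2, align 2) → ends 34
  pad 2 to align 4 for m7
  m7 at 36 (size 4, align 4) → ends 40
  m15 at 40 (size 1, align 1) → ends 41
  pad 3 to align 4 for m4
  m4 at 44 (size 4, align 4) → ends 48
  m12 at 48 (size 2, align 2) → ends 50
  c at 50 (size 2, align 2) → ends 52
  pad 4 to align 8 for m16
  m16 at 56 (size 8, align 8) → ends 64
  m13 at 64 (size 8, align 8) → ends 72
  total 72 bytes, alignment 8
packed(4) layout:
  g at 0 (size 4, align 4) → ends 4
  e at 4 (size 2, align 2) → ends 6
  pad 2 to align 4 for h
  h at 8 (size 24, align 4) → ends 32
  m11 at 32 (size 2, align 2) → ends 34
  pad 2 to align 4 for m7
  m7 at 36 (size 4, align 4) → ends 40
  m15 at 40 (size 1, align 1) → ends 41
  pad 3 to align 4 for m4
  m4 at 44 (size 4, align 4) → ends 48
  m12 at 48 (size 2, align 2) → ends 50
  c at 50 (size 2, align 2) → ends 52
  m16 at 52 (size 8, align 4) → ends 60
  m13 at 60 (size 8, align 4) → ends 68
  total 68 bytes, alignment 4
72 − 68 = 4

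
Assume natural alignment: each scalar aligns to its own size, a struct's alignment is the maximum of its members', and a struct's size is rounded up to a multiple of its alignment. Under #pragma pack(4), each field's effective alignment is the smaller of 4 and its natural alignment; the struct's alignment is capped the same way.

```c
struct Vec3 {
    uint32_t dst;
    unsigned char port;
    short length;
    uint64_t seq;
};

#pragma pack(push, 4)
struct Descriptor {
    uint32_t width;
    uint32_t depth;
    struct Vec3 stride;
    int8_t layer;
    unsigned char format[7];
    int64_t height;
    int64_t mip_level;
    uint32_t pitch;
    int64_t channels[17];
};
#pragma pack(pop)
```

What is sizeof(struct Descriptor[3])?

Vec3: dst at 0 (size 4, align 4) → ends 4; port at 4 (size 1, align 1) → ends 5; pad 1 to align 2 for length; length at 6 (size 2, align 2) → ends 8; seq at 8 (size 8, align 8) → ends 16; total 16 bytes, alignment 8
width at 0 (size 4, align 4) → ends 4
depth at 4 (size 4, align 4) → ends 8
stride at 8 (size 16, align 4) → ends 24
layer at 24 (size 1, align 1) → ends 25
format at 25 (size 7, align 1) → ends 32
height at 32 (size 8, align 4) → ends 40
mip_level at 40 (size 8, align 4) → ends 48
pitch at 48 (size 4, align 4) → ends 52
channels at 52 (size 136, align 4) → ends 188
total 188 bytes, alignment 4
array of 3: 3 × 188 = 564

564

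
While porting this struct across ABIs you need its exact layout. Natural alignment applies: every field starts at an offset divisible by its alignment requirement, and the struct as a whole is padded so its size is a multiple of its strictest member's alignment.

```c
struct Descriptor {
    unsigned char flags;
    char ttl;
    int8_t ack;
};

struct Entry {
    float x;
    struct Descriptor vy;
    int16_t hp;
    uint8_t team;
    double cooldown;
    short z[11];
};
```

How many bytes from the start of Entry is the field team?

10

Descriptor: flags at 0 (size 1, align 1) → ends 1; ttl at 1 (size 1, align 1) → ends 2; ack at 2 (size 1, align 1) → ends 3; total 3 bytes, alignment 1
x at 0 (size 4, align 4) → ends 4
vy at 4 (size 3, align 1) → ends 7
pad 1 to align 2 for hp
hp at 8 (size 2, align 2) → ends 10
team at 10 (size 1, align 1) → ends 11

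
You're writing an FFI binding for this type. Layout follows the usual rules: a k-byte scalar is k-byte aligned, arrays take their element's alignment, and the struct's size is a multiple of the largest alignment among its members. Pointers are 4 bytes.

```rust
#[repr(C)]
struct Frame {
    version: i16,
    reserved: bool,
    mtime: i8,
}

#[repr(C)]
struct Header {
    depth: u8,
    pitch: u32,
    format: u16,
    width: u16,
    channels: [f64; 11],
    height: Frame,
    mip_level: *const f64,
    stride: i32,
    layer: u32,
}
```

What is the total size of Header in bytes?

120

Frame: version at 0 (size 2, align 2) → ends 2; reserved at 2 (size 1, align 1) → ends 3; mtime at 3 (size 1, align 1) → ends 4; total 4 bytes, alignment 2
depth at 0 (size 1, align 1) → ends 1
pad 3 to align 4 for pitch
pitch at 4 (size 4, align 4) → ends 8
format at 8 (size 2, align 2) → ends 10
width at 10 (size 2, align 2) → ends 12
pad 4 to align 8 for channels
channels at 16 (size 88, align 8) → ends 104
height at 104 (size 4, align 2) → ends 108
mip_level at 108 (size 4, align 4) → ends 112
stride at 112 (size 4, align 4) → ends 116
layer at 116 (size 4, align 4) → ends 120
total 120 bytes, alignment 8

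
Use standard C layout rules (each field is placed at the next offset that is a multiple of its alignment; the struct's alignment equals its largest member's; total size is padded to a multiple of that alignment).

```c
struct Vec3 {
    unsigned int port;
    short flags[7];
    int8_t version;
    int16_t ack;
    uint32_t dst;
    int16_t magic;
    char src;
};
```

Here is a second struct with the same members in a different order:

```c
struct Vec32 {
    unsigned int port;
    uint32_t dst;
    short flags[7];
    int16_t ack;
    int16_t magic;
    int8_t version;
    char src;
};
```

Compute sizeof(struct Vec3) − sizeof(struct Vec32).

port at 0 (size 4, align 4) → ends 4
flags at 4 (size 14, align 2) → ends 18
version at 18 (size 1, align 1) → ends 19
pad 1 to align 2 for ack
ack at 20 (size 2, align 2) → ends 22
pad 2 to align 4 for dst
dst at 24 (size 4, align 4) → ends 28
magic at 28 (size 2, align 2) → ends 30
src at 30 (size 1, align 1) → ends 31
tail pad 1 to reach multiple of 4
total 32 bytes, alignment 4
— Vec32 —
port at 0 (size 4, align 4) → ends 4
dst at 4 (size 4, align 4) → ends 8
flags at 8 (size 14, align 2) → ends 22
ack at 22 (size 2, align 2) → ends 24
magic at 24 (size 2, align 2) → ends 26
version at 26 (size 1, align 1) → ends 27
src at 27 (size 1, align 1) → ends 28
total 28 bytes, alignment 4
32 − 28 = 4

4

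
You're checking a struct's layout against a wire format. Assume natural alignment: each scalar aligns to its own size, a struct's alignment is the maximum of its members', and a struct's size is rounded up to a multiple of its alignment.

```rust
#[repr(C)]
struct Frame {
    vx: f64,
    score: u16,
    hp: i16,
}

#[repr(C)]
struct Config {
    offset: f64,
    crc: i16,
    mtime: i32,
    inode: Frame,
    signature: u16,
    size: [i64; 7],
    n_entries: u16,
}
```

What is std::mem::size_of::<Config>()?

Frame: vx at 0 (size 8, align 8) → ends 8; score at 8 (size 2, align 2) → ends 10; hp at 10 (size 2, align 2) → ends 12; tail pad 4 to reach multiple of 8; total 16 bytes, alignment 8
offset at 0 (size 8, align 8) → ends 8
crc at 8 (size 2, align 2) → ends 10
pad 2 to align 4 for mtime
mtime at 12 (size 4, align 4) → ends 16
inode at 16 (size 16, align 8) → ends 32
signature at 32 (size 2, align 2) → ends 34
pad 6 to align 8 for size
size at 40 (size 56, align 8) → ends 96
n_entries at 96 (size 2, align 2) → ends 98
tail pad 6 to reach multiple of 8
total 104 bytes, alignment 8

104 bytes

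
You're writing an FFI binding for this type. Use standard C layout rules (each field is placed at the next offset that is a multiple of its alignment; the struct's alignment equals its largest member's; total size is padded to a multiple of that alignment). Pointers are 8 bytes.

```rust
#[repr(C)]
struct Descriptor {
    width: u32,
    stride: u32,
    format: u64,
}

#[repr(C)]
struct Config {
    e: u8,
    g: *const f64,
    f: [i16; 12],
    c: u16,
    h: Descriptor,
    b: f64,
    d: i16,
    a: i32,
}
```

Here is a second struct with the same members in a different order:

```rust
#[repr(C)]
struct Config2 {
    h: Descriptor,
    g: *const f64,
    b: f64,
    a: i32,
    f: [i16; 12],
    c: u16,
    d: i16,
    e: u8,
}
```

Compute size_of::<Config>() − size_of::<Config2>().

Descriptor: 0..4  width  (4B, 4-aligned); 4..8  stride  (4B, 4-aligned); 8..16  format  (8B, 8-aligned); sizeof = 16, alignof = 8
0..1  e  (1B, 1-aligned)
1..8  -- padding (7B)
8..16  g  (8B, 8-aligned)
16..40  f  (24B, 2-aligned)
40..42  c  (2B, 2-aligned)
42..48  -- padding (6B)
48..64  h  (16B, 8-aligned)
64..72  b  (8B, 8-aligned)
72..74  d  (2B, 2-aligned)
74..76  -- padding (2B)
76..80  a  (4B, 4-aligned)
sizeof = 80, alignof = 8
— Config2 —
0..16  h  (16B, 8-aligned)
16..24  g  (8B, 8-aligned)
24..32  b  (8B, 8-aligned)
32..36  a  (4B, 4-aligned)
36..60  f  (24B, 2-aligned)
60..62  c  (2B, 2-aligned)
62..64  d  (2B, 2-aligned)
64..65  e  (1B, 1-aligned)
65..72  -- tail padding (7B)
sizeof = 72, alignof = 8
80 − 72 = 8

8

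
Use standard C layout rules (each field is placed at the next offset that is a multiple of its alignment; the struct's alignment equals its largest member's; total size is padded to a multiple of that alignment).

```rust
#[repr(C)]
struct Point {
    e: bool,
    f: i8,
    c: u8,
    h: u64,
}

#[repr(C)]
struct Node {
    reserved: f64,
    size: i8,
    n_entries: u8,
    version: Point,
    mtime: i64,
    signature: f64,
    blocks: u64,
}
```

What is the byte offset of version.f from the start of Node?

Point: @0: e [1B, align 1] → 1; @1: f [1B, align 1] → 2; @2: c [1B, align 1] → 3; +5 pad (align 8); @8: h [8B, align 8] → 16; size 16, align 8
@0: reserved [8B, align 8] → 8
@8: size [1B, align 1] → 9
@9: n_entries [1B, align 1] → 10
+6 pad (align 8)
@16: version [16B, align 8] → 32
within Point: f at 1
16 + 1 = 17

17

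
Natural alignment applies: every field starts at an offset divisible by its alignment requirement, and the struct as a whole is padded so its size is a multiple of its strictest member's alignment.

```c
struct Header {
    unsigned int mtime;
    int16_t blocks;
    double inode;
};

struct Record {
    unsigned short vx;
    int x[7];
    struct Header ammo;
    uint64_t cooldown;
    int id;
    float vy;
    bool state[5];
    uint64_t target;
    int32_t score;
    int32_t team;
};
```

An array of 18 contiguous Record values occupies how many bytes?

Header: @0: mtime [4B, align 4] → 4; @4: blocks [2B, align 2] → 6; +2 pad (align 8); @8: inode [8B, align 8] → 16; size 16, align 8
@0: vx [2B, align 2] → 2
+2 pad (align 4)
@4: x [28B, align 4] → 32
@32: ammo [16B, align 8] → 48
@48: cooldown [8B, align 8] → 56
@56: id [4B, align 4] → 60
@60: vy [4B, align 4] → 64
@64: state [5B, align 1] → 69
+3 pad (align 8)
@72: target [8B, align 8] → 80
@80: score [4B, align 4] → 84
@84: team [4B, align 4] → 88
size 88, align 8
array of 18: 18 × 88 = 1584

1584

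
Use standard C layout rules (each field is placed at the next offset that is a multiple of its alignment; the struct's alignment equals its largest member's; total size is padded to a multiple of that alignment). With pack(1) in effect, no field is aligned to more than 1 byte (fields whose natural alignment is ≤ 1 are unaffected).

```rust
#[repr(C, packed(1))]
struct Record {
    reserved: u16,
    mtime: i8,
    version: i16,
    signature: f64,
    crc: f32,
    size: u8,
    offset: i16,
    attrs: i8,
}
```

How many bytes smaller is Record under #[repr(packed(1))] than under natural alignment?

11

natural layout:
  @0: reserved [2B, align 2] → 2
  @2: mtime [1B, align 1] → 3
  +1 pad (align 2)
  @4: version [2B, align 2] → 6
  +2 pad (align 8)
  @8: signature [8B, align 8] → 16
  @16: crc [4B, align 4] → 20
  @20: size [1B, align 1] → 21
  +1 pad (align 2)
  @22: offset [2B, align 2] → 24
  @24: attrs [1B, align 1] → 25
  +7 tail pad (align 8)
  size 32, align 8
packed(1) layout:
  @0: reserved [2B, align 1] → 2
  @2: mtime [1B, align 1] → 3
  @3: version [2B, align 1] → 5
  @5: signature [8B, align 1] → 13
  @13: crc [4B, align 1] → 17
  @17: size [1B, align 1] → 18
  @18: offset [2B, align 1] → 20
  @20: attrs [1B, align 1] → 21
  size 21, align 1
32 − 21 = 11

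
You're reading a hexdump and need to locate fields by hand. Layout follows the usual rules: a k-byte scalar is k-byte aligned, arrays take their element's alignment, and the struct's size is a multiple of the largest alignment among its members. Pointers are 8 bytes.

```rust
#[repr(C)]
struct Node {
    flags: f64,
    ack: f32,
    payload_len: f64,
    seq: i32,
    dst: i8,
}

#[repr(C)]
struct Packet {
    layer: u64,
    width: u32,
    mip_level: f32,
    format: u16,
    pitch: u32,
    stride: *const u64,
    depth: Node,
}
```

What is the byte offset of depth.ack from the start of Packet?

40

Node: @0: flags [8B, align 8] → 8; @8: ack [4B, align 4] → 12; +4 pad (align 8); @16: payload_len [8B, align 8] → 24; @24: seq [4B, align 4] → 28; @28: dst [1B, align 1] → 29; +3 tail pad (align 8); size 32, align 8
@0: layer [8B, align 8] → 8
@8: width [4B, align 4] → 12
@12: mip_level [4B, align 4] → 16
@16: format [2B, align 2] → 18
+2 pad (align 4)
@20: pitch [4B, align 4] → 24
@24: stride [8B, align 8] → 32
@32: depth [32B, align 8] → 64
within Node: ack at 8
32 + 8 = 40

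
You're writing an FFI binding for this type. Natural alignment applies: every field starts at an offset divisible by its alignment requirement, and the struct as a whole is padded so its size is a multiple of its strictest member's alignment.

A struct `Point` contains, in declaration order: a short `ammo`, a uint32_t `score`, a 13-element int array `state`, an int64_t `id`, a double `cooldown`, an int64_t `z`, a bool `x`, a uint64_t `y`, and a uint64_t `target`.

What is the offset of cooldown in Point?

72

ammo at 0 (size 2, align 2) → ends 2
pad 2 to align 4 for score
score at 4 (size 4, align 4) → ends 8
state at 8 (size 52, align 4) → ends 60
pad 4 to align 8 for id
id at 64 (size 8, align 8) → ends 72
cooldown at 72 (size 8, align 8) → ends 80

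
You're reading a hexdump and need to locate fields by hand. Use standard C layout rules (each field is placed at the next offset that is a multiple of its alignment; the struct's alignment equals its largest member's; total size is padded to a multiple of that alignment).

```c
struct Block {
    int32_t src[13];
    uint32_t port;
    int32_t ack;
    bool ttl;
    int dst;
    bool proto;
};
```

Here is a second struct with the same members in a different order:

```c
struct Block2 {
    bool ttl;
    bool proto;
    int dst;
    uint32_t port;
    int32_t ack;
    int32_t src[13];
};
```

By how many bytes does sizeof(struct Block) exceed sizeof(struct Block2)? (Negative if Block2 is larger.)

@0: src [52B, align 4] → 52
@52: port [4B, align 4] → 56
@56: ack [4B, align 4] → 60
@60: ttl [1B, align 1] → 61
+3 pad (align 4)
@64: dst [4B, align 4] → 68
@68: proto [1B, align 1] → 69
+3 tail pad (align 4)
size 72, align 4
— Block2 —
@0: ttl [1B, align 1] → 1
@1: proto [1B, align 1] → 2
+2 pad (align 4)
@4: dst [4B, align 4] → 8
@8: port [4B, align 4] → 12
@12: ack [4B, align 4] → 16
@16: src [52B, align 4] → 68
size 68, align 4
72 − 68 = 4

4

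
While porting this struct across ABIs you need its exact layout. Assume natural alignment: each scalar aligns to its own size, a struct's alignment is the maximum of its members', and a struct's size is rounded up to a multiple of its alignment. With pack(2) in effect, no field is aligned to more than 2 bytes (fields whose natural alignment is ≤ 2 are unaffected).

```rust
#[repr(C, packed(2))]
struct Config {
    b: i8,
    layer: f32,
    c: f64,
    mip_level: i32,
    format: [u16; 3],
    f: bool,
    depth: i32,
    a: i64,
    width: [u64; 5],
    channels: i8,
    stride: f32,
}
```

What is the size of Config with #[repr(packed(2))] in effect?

84

0..1  b  (1B, 1-aligned)
1..2  -- padding (1B)
2..6  layer  (4B, 2-aligned)
6..14  c  (8B, 2-aligned)
14..18  mip_level  (4B, 2-aligned)
18..24  format  (6B, 2-aligned)
24..25  f  (1B, 1-aligned)
25..26  -- padding (1B)
26..30  depth  (4B, 2-aligned)
30..38  a  (8B, 2-aligned)
38..78  width  (40B, 2-aligned)
78..79  channels  (1B, 1-aligned)
79..80  -- padding (1B)
80..84  stride  (4B, 2-aligned)
sizeof = 84, alignof = 2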